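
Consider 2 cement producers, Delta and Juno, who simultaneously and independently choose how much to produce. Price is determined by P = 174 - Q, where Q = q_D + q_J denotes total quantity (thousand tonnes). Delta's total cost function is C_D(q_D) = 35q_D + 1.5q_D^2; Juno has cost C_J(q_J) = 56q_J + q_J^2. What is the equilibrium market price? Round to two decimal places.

127.21

Delta's profit: π_D = (174 - Q)q_D - (35q_D + (3/2)q_D²). Setting ∂π_D/∂q_D = 0: 139 - 5q_D - (q_J) = 0.
Juno's profit: π_J = (174 - Q)q_J - (56q_J + q_J²). Setting ∂π_J/∂q_J = 0: 118 - 4q_J - (q_D) = 0.
Best responses: q_D = (139 - q_J)/5, q_J = (118 - q_D)/4.
Solving the pair: q_D = 438/19, q_J = 451/19.
Total output Q = 889/19, so price P = 174 - 889/19 = 127.2105.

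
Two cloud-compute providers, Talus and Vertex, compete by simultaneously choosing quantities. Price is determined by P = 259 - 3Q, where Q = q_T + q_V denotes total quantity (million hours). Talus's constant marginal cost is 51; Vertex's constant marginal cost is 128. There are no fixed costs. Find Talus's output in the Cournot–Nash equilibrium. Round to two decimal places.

31.67

Talus's profit: π_T = (259 - 3Q)q_T - (51q_T). Setting ∂π_T/∂q_T = 0: 208 - 6q_T - 3(q_V) = 0.
Vertex's profit: π_V = (259 - 3Q)q_V - (128q_V). Setting ∂π_V/∂q_V = 0: 131 - 6q_V - 3(q_T) = 0.
Best responses: q_T = (208 - 3q_V)/6, q_V = (131 - 3q_T)/6.
Substituting one into the other gives q_T = 95/3 and q_V = 6.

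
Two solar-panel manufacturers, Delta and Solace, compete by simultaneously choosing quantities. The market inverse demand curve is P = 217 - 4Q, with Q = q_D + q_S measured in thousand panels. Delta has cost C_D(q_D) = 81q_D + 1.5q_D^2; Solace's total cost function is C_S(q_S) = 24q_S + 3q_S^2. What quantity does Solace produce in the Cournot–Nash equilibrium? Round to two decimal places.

11.44

Delta's profit: π_D = (217 - 4Q)q_D - (81q_D + (3/2)q_D²). Setting ∂π_D/∂q_D = 0: 136 - 11q_D - 4(q_S) = 0.
Solace's first-order condition: 193 - 14q_S - 4(q_D) = 0.
Rearranging gives the reaction functions q_D = (136 - 4q_S)/11 and q_S = (193 - 4q_D)/14.
Solving the pair: q_D = 566/69, q_S = 1579/138.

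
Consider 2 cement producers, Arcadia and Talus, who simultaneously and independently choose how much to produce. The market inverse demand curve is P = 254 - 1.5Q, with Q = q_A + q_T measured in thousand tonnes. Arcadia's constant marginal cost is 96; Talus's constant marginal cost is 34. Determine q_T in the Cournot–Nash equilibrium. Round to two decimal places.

62.67

Arcadia's profit: π_A = (254 - 1.5Q)q_A - (96q_A). Setting ∂π_A/∂q_A = 0: 158 - 3q_A - (3/2)(q_T) = 0.
Talus's first-order condition: 220 - 3q_T - (3/2)(q_A) = 0.
Rearranging gives the reaction functions q_A = (158 - (3/2)q_T)/3 and q_T = (220 - (3/2)q_A)/3.
Substituting one into the other gives q_A = 64/3 and q_T = 188/3.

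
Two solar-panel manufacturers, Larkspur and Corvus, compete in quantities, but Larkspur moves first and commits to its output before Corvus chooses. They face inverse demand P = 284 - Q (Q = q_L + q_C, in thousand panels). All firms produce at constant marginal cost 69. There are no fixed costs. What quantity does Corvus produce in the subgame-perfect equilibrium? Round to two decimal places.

53.75

Solve by backward induction. Given q_L, the follower Corvus maximises π_C = (284 - q_L - q_C)q_C - 69q_C.
Follower FOC: 215 - q_L - 2q_C = 0, so q_C(q_L) = (215 - q_L)/2.
The leader anticipates this reaction. Substituting into P = 284 - Q gives P = 353/2 - (1/2)q_L, so π_L = (353/2 - (1/2)q_L)q_L - 69q_L.
Maximising: ∂π_L/∂q_L = 215/2 - q_L = 0, giving q_L = 215/2.
Then q_C = (215 - 215/2)/2 = 215/4.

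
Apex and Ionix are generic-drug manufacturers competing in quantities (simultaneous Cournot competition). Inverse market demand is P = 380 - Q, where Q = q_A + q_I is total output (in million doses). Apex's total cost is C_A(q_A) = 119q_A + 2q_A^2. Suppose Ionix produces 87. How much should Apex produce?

With the rival's output fixed at 87, Apex's profit is π_A = (380 - 87 - q_A)q_A - (119q_A + 2q_A²) = (293 - q_A)q_A - (119q_A + 2q_A²).
∂π_A/∂q_A = 174 - 6q_A = 0, so q_A = 29.

29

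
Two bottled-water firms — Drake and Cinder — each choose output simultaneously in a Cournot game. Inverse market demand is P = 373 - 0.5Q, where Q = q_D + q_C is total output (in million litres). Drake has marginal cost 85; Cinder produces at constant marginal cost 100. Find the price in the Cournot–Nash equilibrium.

Drake's profit: π_D = (373 - 0.5Q)q_D - (85q_D). Setting ∂π_D/∂q_D = 0: 288 - q_D - (1/2)(q_C) = 0.
Cinder's first-order condition: 273 - q_C - (1/2)(q_D) = 0.
Rearranging gives the reaction functions q_D = (288 - (1/2)q_C) and q_C = (273 - (1/2)q_D).
Substituting one into the other gives q_D = 202 and q_C = 172.
Total output Q = 374, so price P = 373 - (1/2)·374 = 186.

186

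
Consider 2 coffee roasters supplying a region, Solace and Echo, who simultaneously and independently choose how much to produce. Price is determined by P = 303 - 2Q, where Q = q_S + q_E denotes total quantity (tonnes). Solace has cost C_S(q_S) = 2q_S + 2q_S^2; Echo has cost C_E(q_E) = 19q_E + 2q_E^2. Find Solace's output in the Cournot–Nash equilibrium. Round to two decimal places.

30.67

Solace's profit: π_S = (303 - 2Q)q_S - (2q_S + 2q_S²). Setting ∂π_S/∂q_S = 0: 301 - 8q_S - 2(q_E) = 0.
Echo's first-order condition: 284 - 8q_E - 2(q_S) = 0.
So q_S = (301 - 2q_E)/8 and q_E = (284 - 2q_S)/8.
Solving the pair: q_S = 92/3, q_E = 167/6.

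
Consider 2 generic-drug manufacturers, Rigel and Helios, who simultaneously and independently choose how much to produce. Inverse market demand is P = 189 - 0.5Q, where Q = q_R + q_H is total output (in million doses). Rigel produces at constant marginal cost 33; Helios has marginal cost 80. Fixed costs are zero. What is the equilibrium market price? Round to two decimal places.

100.67

Rigel's profit: π_R = (189 - 0.5Q)q_R - (33q_R). Setting ∂π_R/∂q_R = 0: 156 - q_R - (1/2)(q_H) = 0.
Helios's profit: π_H = (189 - 0.5Q)q_H - (80q_H). Setting ∂π_H/∂q_H = 0: 109 - q_H - (1/2)(q_R) = 0.
Best responses: q_R = (156 - (1/2)q_H), q_H = (109 - (1/2)q_R).
Solving the pair: q_R = 406/3, q_H = 124/3.
Total output Q = 530/3, so price P = 189 - (1/2)·(530/3) = 302/3.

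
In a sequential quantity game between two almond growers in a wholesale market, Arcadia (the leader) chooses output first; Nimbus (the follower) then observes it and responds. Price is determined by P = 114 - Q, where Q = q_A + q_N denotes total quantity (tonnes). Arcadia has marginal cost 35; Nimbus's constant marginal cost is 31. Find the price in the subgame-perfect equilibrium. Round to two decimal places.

Solve by backward induction. Given q_A, the follower Nimbus maximises π_N = (114 - q_A - q_N)q_N - 31q_N.
∂π_N/∂q_N = 83 - q_A - 2q_N = 0 gives the reaction function q_N = (83 - q_A)/2.
The leader anticipates this reaction. Substituting into P = 114 - Q gives P = 145/2 - (1/2)q_A, so π_A = (145/2 - (1/2)q_A)q_A - 35q_A.
Leader FOC: 75/2 - q_A = 0, so q_A = 75/2.
Then q_N = (83 - 75/2)/2 = 91/4.
Total output Q = 241/4, so price P = 114 - 241/4 = 215/4.

53.75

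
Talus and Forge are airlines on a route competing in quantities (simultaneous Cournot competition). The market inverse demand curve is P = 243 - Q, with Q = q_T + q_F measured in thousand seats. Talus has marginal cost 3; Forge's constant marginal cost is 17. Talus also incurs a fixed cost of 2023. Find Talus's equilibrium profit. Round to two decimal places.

5145.44

Talus's profit: π_T = (243 - Q)q_T - (3q_T). Setting ∂π_T/∂q_T = 0: 240 - 2q_T - (q_F) = 0.
Forge's profit: π_F = (243 - Q)q_F - (17q_F). Setting ∂π_F/∂q_F = 0: 226 - 2q_F - (q_T) = 0.
So q_T = (240 - q_F)/2 and q_F = (226 - q_T)/2.
Solving the pair: q_T = 254/3, q_F = 212/3.
Price P = 243 - 466/3 = 263/3.
Talus's profit: (263/3 - 3)·(254/3) - 2023 = 5145.4444.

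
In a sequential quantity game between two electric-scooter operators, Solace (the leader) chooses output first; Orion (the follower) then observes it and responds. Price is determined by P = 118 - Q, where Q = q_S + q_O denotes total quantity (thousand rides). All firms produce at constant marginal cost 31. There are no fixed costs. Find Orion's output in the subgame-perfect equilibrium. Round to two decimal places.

21.75

Solve by backward induction. Given q_S, the follower Orion maximises π_O = (118 - q_S - q_O)q_O - 31q_O.
Follower FOC: 87 - q_S - 2q_O = 0, so q_O(q_S) = (87 - q_S)/2.
The leader anticipates this reaction. Substituting into P = 118 - Q gives P = 149/2 - (1/2)q_S, so π_S = (149/2 - (1/2)q_S)q_S - 31q_S.
Leader FOC: 87/2 - q_S = 0, so q_S = 87/2.
Then q_O = (87 - 87/2)/2 = 87/4.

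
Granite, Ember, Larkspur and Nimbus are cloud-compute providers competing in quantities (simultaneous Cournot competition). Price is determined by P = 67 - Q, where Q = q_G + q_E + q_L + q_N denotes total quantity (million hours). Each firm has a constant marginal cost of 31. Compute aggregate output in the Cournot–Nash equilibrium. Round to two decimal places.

28.80

A representative firm's profit is π_i = q_i(67 - Q) - 31q_i.
Setting ∂π_i/∂q_i = 0 with rivals' quantities fixed: 36 - 2q_i - Σ_{j≠i} q_j = 0.
With identical firms every q_j equals q_i, so Σ_{j≠i} q_j = 3q_i and 36 = 5q_i, giving q_i = 36/5.
Total output Q = 36/5 + 36/5 + 36/5 + 36/5 = 144/5.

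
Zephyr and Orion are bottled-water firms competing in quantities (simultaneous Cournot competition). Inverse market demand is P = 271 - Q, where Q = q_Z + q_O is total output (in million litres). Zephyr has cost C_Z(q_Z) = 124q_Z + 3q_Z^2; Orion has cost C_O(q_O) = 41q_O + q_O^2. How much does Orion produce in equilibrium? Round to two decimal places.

Zephyr's profit: π_Z = (271 - Q)q_Z - (124q_Z + 3q_Z²). Setting ∂π_Z/∂q_Z = 0: 147 - 8q_Z - (q_O) = 0.
Orion's first-order condition: 230 - 4q_O - (q_Z) = 0.
So q_Z = (147 - q_O)/8 and q_O = (230 - q_Z)/4.
Substituting one into the other gives q_Z = 358/31 and q_O = 1693/31.

54.61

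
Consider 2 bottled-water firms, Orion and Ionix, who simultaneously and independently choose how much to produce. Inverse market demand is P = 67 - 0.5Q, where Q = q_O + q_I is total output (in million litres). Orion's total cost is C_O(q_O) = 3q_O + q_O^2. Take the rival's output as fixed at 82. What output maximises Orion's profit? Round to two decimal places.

With the rival's output fixed at 82, Orion's profit is π_O = (67 - (1/2)·82 - (1/2)q_O)q_O - (3q_O + q_O²) = (26 - (1/2)q_O)q_O - (3q_O + q_O²).
∂π_O/∂q_O = 23 - 3q_O = 0, so q_O = 23/3.

7.67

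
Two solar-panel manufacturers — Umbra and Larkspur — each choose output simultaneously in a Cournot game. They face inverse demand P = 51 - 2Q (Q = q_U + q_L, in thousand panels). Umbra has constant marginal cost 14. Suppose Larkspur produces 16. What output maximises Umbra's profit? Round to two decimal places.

1.25

With the rival's output fixed at 16, Umbra's profit is π_U = (51 - 2·16 - 2q_U)q_U - (14q_U) = (19 - 2q_U)q_U - (14q_U).
∂π_U/∂q_U = 5 - 4q_U = 0, so q_U = 5/4.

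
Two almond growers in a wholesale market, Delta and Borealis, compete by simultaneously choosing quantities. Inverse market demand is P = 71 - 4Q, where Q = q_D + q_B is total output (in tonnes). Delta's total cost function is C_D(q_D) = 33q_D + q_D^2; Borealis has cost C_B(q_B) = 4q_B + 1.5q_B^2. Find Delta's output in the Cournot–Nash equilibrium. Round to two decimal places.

1.60

Delta's profit: π_D = (71 - 4Q)q_D - (33q_D + q_D²). Setting ∂π_D/∂q_D = 0: 38 - 10q_D - 4(q_B) = 0.
Borealis's profit: π_B = (71 - 4Q)q_B - (4q_B + (3/2)q_B²). Setting ∂π_B/∂q_B = 0: 67 - 11q_B - 4(q_D) = 0.
Rearranging gives the reaction functions q_D = (38 - 4q_B)/10 and q_B = (67 - 4q_D)/11.
Substituting one into the other gives q_D = 75/47 and q_B = 259/47.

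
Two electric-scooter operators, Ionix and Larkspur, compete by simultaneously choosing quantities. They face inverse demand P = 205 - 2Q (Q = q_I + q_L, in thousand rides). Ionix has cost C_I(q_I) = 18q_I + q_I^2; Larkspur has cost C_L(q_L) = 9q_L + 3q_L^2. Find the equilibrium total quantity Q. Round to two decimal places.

40.71

Ionix's profit: π_I = (205 - 2Q)q_I - (18q_I + q_I²). Setting ∂π_I/∂q_I = 0: 187 - 6q_I - 2(q_L) = 0.
Larkspur's first-order condition: 196 - 10q_L - 2(q_I) = 0.
Rearranging gives the reaction functions q_I = (187 - 2q_L)/6 and q_L = (196 - 2q_I)/10.
Solving the pair: q_I = 739/28, q_L = 401/28.
Total output Q = 739/28 + 401/28 = 285/7.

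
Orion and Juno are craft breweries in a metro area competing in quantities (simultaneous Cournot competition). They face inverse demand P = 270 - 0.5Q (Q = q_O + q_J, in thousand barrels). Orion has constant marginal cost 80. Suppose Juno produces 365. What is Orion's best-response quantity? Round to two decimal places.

7.50

With the rival's output fixed at 365, Orion's profit is π_O = (270 - (1/2)·365 - (1/2)q_O)q_O - (80q_O) = (175/2 - (1/2)q_O)q_O - (80q_O).
∂π_O/∂q_O = 15/2 - q_O = 0, so q_O = 15/2.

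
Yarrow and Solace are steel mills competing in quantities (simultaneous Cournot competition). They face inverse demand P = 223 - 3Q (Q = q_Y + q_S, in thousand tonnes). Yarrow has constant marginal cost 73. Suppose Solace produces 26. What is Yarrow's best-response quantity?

With the rival's output fixed at 26, Yarrow's profit is π_Y = (223 - 3·26 - 3q_Y)q_Y - (73q_Y) = (145 - 3q_Y)q_Y - (73q_Y).
∂π_Y/∂q_Y = 72 - 6q_Y = 0, so q_Y = 12.

12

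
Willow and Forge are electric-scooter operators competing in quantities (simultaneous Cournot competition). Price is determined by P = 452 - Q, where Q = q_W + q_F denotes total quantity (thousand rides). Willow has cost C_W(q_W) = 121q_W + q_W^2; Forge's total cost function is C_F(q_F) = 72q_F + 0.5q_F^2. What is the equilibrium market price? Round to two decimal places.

Willow's profit: π_W = (452 - Q)q_W - (121q_W + q_W²). Setting ∂π_W/∂q_W = 0: 331 - 4q_W - (q_F) = 0.
Forge's profit: π_F = (452 - Q)q_F - (72q_F + (1/2)q_F²). Setting ∂π_F/∂q_F = 0: 380 - 3q_F - (q_W) = 0.
Rearranging gives the reaction functions q_W = (331 - q_F)/4 and q_F = (380 - q_W)/3.
Solving the pair: q_W = 613/11, q_F = 1189/11.
Total output Q = 1802/11, so price P = 452 - 1802/11 = 288.1818.

288.18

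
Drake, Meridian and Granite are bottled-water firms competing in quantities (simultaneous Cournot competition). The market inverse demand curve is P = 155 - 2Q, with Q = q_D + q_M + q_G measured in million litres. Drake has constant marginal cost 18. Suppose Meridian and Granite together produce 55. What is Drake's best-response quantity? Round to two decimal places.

With rivals' combined output fixed at 55, Drake's profit is π_D = (155 - 2·55 - 2q_D)q_D - (18q_D) = (45 - 2q_D)q_D - (18q_D).
∂π_D/∂q_D = 27 - 4q_D = 0, so q_D = 27/4.

6.75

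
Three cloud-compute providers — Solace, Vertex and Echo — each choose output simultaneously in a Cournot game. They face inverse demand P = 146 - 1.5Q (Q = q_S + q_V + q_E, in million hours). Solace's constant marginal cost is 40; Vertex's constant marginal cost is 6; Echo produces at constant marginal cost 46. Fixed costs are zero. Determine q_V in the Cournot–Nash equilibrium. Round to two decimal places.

Solace's profit: π_S = (146 - 1.5Q)q_S - (40q_S). Setting ∂π_S/∂q_S = 0: 106 - 3q_S - (3/2)(q_V + q_E) = 0.
Vertex's first-order condition: 140 - 3q_V - (3/2)(q_S + q_E) = 0.
Echo's first-order condition: 100 - 3q_E - (3/2)(q_S + q_V) = 0.
Summing all 3 equations gives 346 − 6Q = 0, hence Q = 173/3.
Back-substituting: q_S = (106 − 173/2)/(3/2) = 13, q_V = (140 − 173/2)/(3/2) = 107/3, q_E = (100 − 173/2)/(3/2) = 9.

35.67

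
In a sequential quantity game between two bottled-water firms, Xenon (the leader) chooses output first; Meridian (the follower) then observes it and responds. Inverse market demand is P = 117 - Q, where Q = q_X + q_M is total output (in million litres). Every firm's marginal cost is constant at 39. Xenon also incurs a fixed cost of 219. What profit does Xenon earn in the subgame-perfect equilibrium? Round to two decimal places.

Solve by backward induction. Given q_X, the follower Meridian maximises π_M = (117 - q_X - q_M)q_M - 39q_M.
Setting the follower's marginal profit to zero, 78 - q_X - 2q_M = 0, i.e. q_M = (78 - q_X)/2.
Xenon substitutes q_M(q_X) into its own profit: π_X = q_X(117 - q_X - (78 - q_X)/2) - 39q_X = (78 - (1/2)q_X)q_X - 39q_X.
Leader FOC: 39 - q_X = 0, so q_X = 39.
Then q_M = (78 - 39)/2 = 39/2.
Price P = 117 - 117/2 = 117/2.
Xenon's profit: (117/2 - 39)·39 - 219 = 1083/2.

541.50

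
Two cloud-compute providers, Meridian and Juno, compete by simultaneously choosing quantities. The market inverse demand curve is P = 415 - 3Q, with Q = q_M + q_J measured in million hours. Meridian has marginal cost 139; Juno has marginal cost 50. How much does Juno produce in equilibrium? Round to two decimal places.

Meridian's profit: π_M = (415 - 3Q)q_M - (139q_M). Setting ∂π_M/∂q_M = 0: 276 - 6q_M - 3(q_J) = 0.
Juno's profit: π_J = (415 - 3Q)q_J - (50q_J). Setting ∂π_J/∂q_J = 0: 365 - 6q_J - 3(q_M) = 0.
Rearranging gives the reaction functions q_M = (276 - 3q_J)/6 and q_J = (365 - 3q_M)/6.
Solving the pair: q_M = 187/9, q_J = 454/9.

50.44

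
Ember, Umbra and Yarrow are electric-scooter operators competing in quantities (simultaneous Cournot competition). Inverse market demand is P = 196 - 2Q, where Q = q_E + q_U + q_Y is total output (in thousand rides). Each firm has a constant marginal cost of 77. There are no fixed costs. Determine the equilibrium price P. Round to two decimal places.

106.75

Each firm earns π_i = (196 - 2Q)q_i - 77q_i.
Setting ∂π_i/∂q_i = 0 with rivals' quantities fixed: 119 - 4q_i - 2·Σ_{j≠i} q_j = 0.
By symmetry each firm produces the same amount; substituting Σ_{j≠i} q_j = 2q_i yields q_i = 119/8.
Total output Q = 357/8, so price P = 196 - 2·(357/8) = 427/4.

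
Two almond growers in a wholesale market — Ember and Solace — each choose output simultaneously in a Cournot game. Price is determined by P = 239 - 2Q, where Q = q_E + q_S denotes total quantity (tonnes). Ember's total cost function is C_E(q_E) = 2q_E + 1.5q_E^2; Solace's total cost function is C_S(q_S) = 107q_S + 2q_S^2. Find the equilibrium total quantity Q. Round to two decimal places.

40.04

Ember's profit: π_E = (239 - 2Q)q_E - (2q_E + (3/2)q_E²). Setting ∂π_E/∂q_E = 0: 237 - 7q_E - 2(q_S) = 0.
Solace's first-order condition: 132 - 8q_S - 2(q_E) = 0.
Rearranging gives the reaction functions q_E = (237 - 2q_S)/7 and q_S = (132 - 2q_E)/8.
Substituting one into the other gives q_E = 408/13 and q_S = 225/26.
Total output Q = 408/13 + 225/26 = 1041/26.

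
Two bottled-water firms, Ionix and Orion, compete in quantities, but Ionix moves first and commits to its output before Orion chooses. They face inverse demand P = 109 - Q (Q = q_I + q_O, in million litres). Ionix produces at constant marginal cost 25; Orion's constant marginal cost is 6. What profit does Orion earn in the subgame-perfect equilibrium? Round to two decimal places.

1242.56

Solve by backward induction. Given q_I, the follower Orion maximises π_O = (109 - q_I - q_O)q_O - 6q_O.
Setting the follower's marginal profit to zero, 103 - q_I - 2q_O = 0, i.e. q_O = (103 - q_I)/2.
The leader anticipates this reaction. Substituting into P = 109 - Q gives P = 115/2 - (1/2)q_I, so π_I = (115/2 - (1/2)q_I)q_I - 25q_I.
Maximising: ∂π_I/∂q_I = 65/2 - q_I = 0, giving q_I = 65/2.
Then q_O = (103 - 65/2)/2 = 141/4.
Price P = 109 - 271/4 = 165/4.
Orion's profit: (165/4 - 6)·(141/4) = 1242.5625.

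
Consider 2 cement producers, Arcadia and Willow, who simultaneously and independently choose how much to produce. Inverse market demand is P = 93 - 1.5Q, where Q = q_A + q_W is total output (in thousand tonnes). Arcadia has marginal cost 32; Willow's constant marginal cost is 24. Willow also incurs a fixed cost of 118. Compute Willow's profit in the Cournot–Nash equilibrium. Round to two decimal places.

Arcadia's profit: π_A = (93 - 1.5Q)q_A - (32q_A). Setting ∂π_A/∂q_A = 0: 61 - 3q_A - (3/2)(q_W) = 0.
Willow's profit: π_W = (93 - 1.5Q)q_W - (24q_W). Setting ∂π_W/∂q_W = 0: 69 - 3q_W - (3/2)(q_A) = 0.
So q_A = (61 - (3/2)q_W)/3 and q_W = (69 - (3/2)q_A)/3.
Substituting one into the other gives q_A = 106/9 and q_W = 154/9.
Price P = 93 - (3/2)·(260/9) = 149/3.
Willow's profit: (149/3 - 24)·(154/9) - 118 = 321.1852.

321.19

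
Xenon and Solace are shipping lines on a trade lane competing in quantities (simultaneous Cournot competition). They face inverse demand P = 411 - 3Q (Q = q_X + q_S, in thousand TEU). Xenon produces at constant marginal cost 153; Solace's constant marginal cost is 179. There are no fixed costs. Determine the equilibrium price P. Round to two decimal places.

Xenon's profit: π_X = (411 - 3Q)q_X - (153q_X). Setting ∂π_X/∂q_X = 0: 258 - 6q_X - 3(q_S) = 0.
Solace's first-order condition: 232 - 6q_S - 3(q_X) = 0.
Best responses: q_X = (258 - 3q_S)/6, q_S = (232 - 3q_X)/6.
Substituting one into the other gives q_X = 284/9 and q_S = 206/9.
Total output Q = 490/9, so price P = 411 - 3·(490/9) = 743/3.

247.67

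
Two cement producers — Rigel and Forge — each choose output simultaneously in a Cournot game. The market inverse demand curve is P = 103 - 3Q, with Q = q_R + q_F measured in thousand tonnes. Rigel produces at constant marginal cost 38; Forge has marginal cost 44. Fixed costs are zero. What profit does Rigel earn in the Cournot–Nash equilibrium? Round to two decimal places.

186.70

Rigel's profit: π_R = (103 - 3Q)q_R - (38q_R). Setting ∂π_R/∂q_R = 0: 65 - 6q_R - 3(q_F) = 0.
Forge's first-order condition: 59 - 6q_F - 3(q_R) = 0.
So q_R = (65 - 3q_F)/6 and q_F = (59 - 3q_R)/6.
Solving the pair: q_R = 71/9, q_F = 53/9.
Price P = 103 - 3·(124/9) = 185/3.
Rigel's profit: (185/3 - 38)·(71/9) = 186.7037.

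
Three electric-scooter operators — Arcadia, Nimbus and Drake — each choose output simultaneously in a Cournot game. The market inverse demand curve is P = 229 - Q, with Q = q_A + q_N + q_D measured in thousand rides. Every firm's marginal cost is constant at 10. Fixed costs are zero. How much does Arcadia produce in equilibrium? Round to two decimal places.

A representative firm's profit is π_i = q_i(229 - Q) - 10q_i.
Setting ∂π_i/∂q_i = 0 with rivals' quantities fixed: 219 - 2q_i - Σ_{j≠i} q_j = 0.
With identical firms every q_j equals q_i, so Σ_{j≠i} q_j = 2q_i and 219 = 4q_i, giving q_i = 219/4.

54.75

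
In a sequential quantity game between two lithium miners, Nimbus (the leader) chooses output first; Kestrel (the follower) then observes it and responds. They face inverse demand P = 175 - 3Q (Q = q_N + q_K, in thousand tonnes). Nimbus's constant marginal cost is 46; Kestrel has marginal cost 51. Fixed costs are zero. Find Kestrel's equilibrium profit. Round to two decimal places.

270.75

Solve by backward induction. Given q_N, the follower Kestrel maximises π_K = (175 - 3q_N - 3q_K)q_K - 51q_K.
Follower FOC: 124 - 3q_N - 6q_K = 0, so q_K(q_N) = (124 - 3q_N)/6.
Nimbus substitutes q_K(q_N) into its own profit: π_N = q_N(175 - 3q_N - (124 - 3q_N)/2) - 46q_N = (113 - (3/2)q_N)q_N - 46q_N.
Maximising: ∂π_N/∂q_N = 67 - 3q_N = 0, giving q_N = 67/3.
Then q_K = (124 - 3·(67/3))/6 = 19/2.
Price P = 175 - 3·(191/6) = 159/2.
Kestrel's profit: (159/2 - 51)·(19/2) = 1083/4.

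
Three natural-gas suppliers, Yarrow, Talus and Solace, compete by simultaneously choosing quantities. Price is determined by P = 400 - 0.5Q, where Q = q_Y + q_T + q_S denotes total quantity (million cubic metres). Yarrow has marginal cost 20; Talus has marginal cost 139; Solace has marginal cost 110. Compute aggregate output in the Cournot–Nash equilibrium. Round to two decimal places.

Yarrow's profit: π_Y = (400 - 0.5Q)q_Y - (20q_Y). Setting ∂π_Y/∂q_Y = 0: 380 - q_Y - (1/2)(q_T + q_S) = 0.
Talus's first-order condition: 261 - q_T - (1/2)(q_Y + q_S) = 0.
Solace's profit: π_S = (400 - 0.5Q)q_S - (110q_S). Setting ∂π_S/∂q_S = 0: 290 - q_S - (1/2)(q_Y + q_T) = 0.
Adding the 3 first-order conditions: 931 − 2Q = 0, so Q = 931/2.
Back-substituting: q_Y = (380 − 931/4)/(1/2) = 589/2, q_T = (261 − 931/4)/(1/2) = 113/2, q_S = (290 − 931/4)/(1/2) = 229/2.
Total output Q = 589/2 + 113/2 + 229/2 = 931/2.

465.50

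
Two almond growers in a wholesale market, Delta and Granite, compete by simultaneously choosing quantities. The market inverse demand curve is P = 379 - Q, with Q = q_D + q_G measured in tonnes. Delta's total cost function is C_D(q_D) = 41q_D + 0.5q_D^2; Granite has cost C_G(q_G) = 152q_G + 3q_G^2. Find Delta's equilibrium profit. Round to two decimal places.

Delta's profit: π_D = (379 - Q)q_D - (41q_D + (1/2)q_D²). Setting ∂π_D/∂q_D = 0: 338 - 3q_D - (q_G) = 0.
Granite's first-order condition: 227 - 8q_G - (q_D) = 0.
Best responses: q_D = (338 - q_G)/3, q_G = (227 - q_D)/8.
Solving the pair: q_D = 107.6957, q_G = 343/23.
Price P = 379 - 122.6087 = 256.3913.
Delta's profit: 256.3913·107.6957 - 41·107.6957 - (1/2)·107.6957² = 17397.5302.

17397.53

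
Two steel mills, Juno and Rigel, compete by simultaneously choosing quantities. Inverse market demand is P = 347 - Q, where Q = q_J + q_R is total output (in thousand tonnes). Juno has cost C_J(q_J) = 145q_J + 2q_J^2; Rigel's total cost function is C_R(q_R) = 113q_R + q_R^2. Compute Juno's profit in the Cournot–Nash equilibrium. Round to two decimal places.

Juno's profit: π_J = (347 - Q)q_J - (145q_J + 2q_J²). Setting ∂π_J/∂q_J = 0: 202 - 6q_J - (q_R) = 0.
Rigel's profit: π_R = (347 - Q)q_R - (113q_R + q_R²). Setting ∂π_R/∂q_R = 0: 234 - 4q_R - (q_J) = 0.
Rearranging gives the reaction functions q_J = (202 - q_R)/6 and q_R = (234 - q_J)/4.
Substituting one into the other gives q_J = 574/23 and q_R = 1202/23.
Price P = 347 - 1776/23 = 269.7826.
Juno's profit: 269.7826·(574/23) - 145·(574/23) - 2(574/23)² = 1868.4839.

1868.48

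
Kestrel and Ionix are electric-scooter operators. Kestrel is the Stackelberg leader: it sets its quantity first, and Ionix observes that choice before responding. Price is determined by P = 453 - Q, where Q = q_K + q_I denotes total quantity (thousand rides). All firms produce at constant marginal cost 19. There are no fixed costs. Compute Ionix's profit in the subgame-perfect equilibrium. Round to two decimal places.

11772.25

Solve by backward induction. Given q_K, the follower Ionix maximises π_I = (453 - q_K - q_I)q_I - 19q_I.
∂π_I/∂q_I = 434 - q_K - 2q_I = 0 gives the reaction function q_I = (434 - q_K)/2.
The leader anticipates this reaction. Substituting into P = 453 - Q gives P = 236 - (1/2)q_K, so π_K = (236 - (1/2)q_K)q_K - 19q_K.
Leader FOC: 217 - q_K = 0, so q_K = 217.
Then q_I = (434 - 217)/2 = 217/2.
Price P = 453 - 651/2 = 255/2.
Ionix's profit: (255/2 - 19)·(217/2) = 11772.2500.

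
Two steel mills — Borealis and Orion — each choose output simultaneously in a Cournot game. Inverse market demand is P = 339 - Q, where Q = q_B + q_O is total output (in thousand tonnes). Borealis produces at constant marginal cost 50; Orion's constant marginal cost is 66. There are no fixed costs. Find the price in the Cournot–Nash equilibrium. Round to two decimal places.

Borealis's profit: π_B = (339 - Q)q_B - (50q_B). Setting ∂π_B/∂q_B = 0: 289 - 2q_B - (q_O) = 0.
Orion's profit: π_O = (339 - Q)q_O - (66q_O). Setting ∂π_O/∂q_O = 0: 273 - 2q_O - (q_B) = 0.
So q_B = (289 - q_O)/2 and q_O = (273 - q_B)/2.
Solving the pair: q_B = 305/3, q_O = 257/3.
Total output Q = 562/3, so price P = 339 - 562/3 = 455/3.

151.67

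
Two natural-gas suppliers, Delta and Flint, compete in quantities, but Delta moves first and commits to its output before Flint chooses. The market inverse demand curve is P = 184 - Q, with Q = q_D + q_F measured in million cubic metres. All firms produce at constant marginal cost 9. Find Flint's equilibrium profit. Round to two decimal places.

The follower Flint best-responds to any q_D: π_F = (184 - Q)q_F - 9q_F.
Follower FOC: 175 - q_D - 2q_F = 0, so q_F(q_D) = (175 - q_D)/2.
The leader anticipates this reaction. Substituting into P = 184 - Q gives P = 193/2 - (1/2)q_D, so π_D = (193/2 - (1/2)q_D)q_D - 9q_D.
Maximising: ∂π_D/∂q_D = 175/2 - q_D = 0, giving q_D = 175/2.
Then q_F = (175 - 175/2)/2 = 175/4.
Price P = 184 - 525/4 = 211/4.
Flint's profit: (211/4 - 9)·(175/4) = 1914.0625.

1914.06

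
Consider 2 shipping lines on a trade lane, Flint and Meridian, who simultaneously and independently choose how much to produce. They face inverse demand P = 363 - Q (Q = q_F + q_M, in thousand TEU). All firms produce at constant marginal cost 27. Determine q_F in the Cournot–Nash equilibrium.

112

A representative firm's profit is π_i = q_i(363 - Q) - 27q_i.
Setting ∂π_i/∂q_i = 0 with rivals' quantities fixed: 336 - 2q_i - q_j = 0.
With identical firms every q_j equals q_i, so q_j = q_i and 336 = 3q_i, giving q_i = 112.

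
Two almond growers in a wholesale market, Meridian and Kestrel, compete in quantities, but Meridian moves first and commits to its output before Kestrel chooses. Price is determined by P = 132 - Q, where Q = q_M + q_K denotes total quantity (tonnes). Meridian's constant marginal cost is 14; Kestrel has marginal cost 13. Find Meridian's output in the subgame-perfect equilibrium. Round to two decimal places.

The follower Kestrel best-responds to any q_M: π_K = (132 - Q)q_K - 13q_K.
∂π_K/∂q_K = 119 - q_M - 2q_K = 0 gives the reaction function q_K = (119 - q_M)/2.
Meridian substitutes q_K(q_M) into its own profit: π_M = q_M(132 - q_M - (119 - q_M)/2) - 14q_M = (145/2 - (1/2)q_M)q_M - 14q_M.
Maximising: ∂π_M/∂q_M = 117/2 - q_M = 0, giving q_M = 117/2.
Then q_K = (119 - 117/2)/2 = 121/4.

58.50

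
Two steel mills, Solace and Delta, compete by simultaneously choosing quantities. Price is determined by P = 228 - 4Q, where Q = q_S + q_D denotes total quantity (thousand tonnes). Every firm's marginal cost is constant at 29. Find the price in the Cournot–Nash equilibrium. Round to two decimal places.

95.33

A representative firm's profit is π_i = q_i(228 - 4Q) - 29q_i.
Setting ∂π_i/∂q_i = 0 with rivals' quantities fixed: 199 - 8q_i - 4q_j = 0.
With identical firms every q_j equals q_i, so q_j = q_i and 199 = 12q_i, giving q_i = 199/12.
Total output Q = 199/6, so price P = 228 - 4·(199/6) = 286/3.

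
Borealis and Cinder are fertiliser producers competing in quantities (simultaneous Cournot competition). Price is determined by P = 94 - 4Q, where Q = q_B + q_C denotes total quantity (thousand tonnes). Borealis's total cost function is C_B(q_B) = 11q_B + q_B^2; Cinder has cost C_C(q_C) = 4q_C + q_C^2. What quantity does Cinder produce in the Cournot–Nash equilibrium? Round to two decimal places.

Borealis's profit: π_B = (94 - 4Q)q_B - (11q_B + q_B²). Setting ∂π_B/∂q_B = 0: 83 - 10q_B - 4(q_C) = 0.
Cinder's first-order condition: 90 - 10q_C - 4(q_B) = 0.
Rearranging gives the reaction functions q_B = (83 - 4q_C)/10 and q_C = (90 - 4q_B)/10.
Solving the pair: q_B = 235/42, q_C = 142/21.

6.76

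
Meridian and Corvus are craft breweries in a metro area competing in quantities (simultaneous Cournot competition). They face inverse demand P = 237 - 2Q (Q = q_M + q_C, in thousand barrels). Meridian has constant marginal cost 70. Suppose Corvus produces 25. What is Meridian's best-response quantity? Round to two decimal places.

With the rival's output fixed at 25, Meridian's profit is π_M = (237 - 2·25 - 2q_M)q_M - (70q_M) = (187 - 2q_M)q_M - (70q_M).
∂π_M/∂q_M = 117 - 4q_M = 0, so q_M = 117/4.

29.25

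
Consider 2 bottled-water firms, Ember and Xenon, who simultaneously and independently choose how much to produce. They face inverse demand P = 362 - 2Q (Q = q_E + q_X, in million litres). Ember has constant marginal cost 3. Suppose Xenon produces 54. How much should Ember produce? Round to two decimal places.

62.75

With the rival's output fixed at 54, Ember's profit is π_E = (362 - 2·54 - 2q_E)q_E - (3q_E) = (254 - 2q_E)q_E - (3q_E).
∂π_E/∂q_E = 251 - 4q_E = 0, so q_E = 251/4.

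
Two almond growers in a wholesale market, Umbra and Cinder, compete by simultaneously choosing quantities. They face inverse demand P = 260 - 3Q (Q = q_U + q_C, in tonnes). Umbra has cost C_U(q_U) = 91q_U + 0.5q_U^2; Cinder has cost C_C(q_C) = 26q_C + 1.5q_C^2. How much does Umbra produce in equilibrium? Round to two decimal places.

Umbra's profit: π_U = (260 - 3Q)q_U - (91q_U + (1/2)q_U²). Setting ∂π_U/∂q_U = 0: 169 - 7q_U - 3(q_C) = 0.
Cinder's first-order condition: 234 - 9q_C - 3(q_U) = 0.
Best responses: q_U = (169 - 3q_C)/7, q_C = (234 - 3q_U)/9.
Substituting one into the other gives q_U = 91/6 and q_C = 377/18.

15.17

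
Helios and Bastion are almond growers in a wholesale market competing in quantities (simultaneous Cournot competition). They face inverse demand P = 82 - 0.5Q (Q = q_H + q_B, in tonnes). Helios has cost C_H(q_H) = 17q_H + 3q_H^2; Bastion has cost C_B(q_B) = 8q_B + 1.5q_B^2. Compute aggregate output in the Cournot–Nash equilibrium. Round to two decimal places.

Helios's profit: π_H = (82 - 0.5Q)q_H - (17q_H + 3q_H²). Setting ∂π_H/∂q_H = 0: 65 - 7q_H - (1/2)(q_B) = 0.
Bastion's first-order condition: 74 - 4q_B - (1/2)(q_H) = 0.
Best responses: q_H = (65 - (1/2)q_B)/7, q_B = (74 - (1/2)q_H)/4.
Solving the pair: q_H = 892/111, q_B = 1942/111.
Total output Q = 892/111 + 1942/111 = 25.5315.

25.53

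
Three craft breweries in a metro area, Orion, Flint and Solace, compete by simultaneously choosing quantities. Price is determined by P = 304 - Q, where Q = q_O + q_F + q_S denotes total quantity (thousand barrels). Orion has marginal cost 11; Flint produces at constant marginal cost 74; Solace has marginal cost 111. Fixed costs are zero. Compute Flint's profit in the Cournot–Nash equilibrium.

Orion's profit: π_O = (304 - Q)q_O - (11q_O). Setting ∂π_O/∂q_O = 0: 293 - 2q_O - (q_F + q_S) = 0.
Flint's first-order condition: 230 - 2q_F - (q_O + q_S) = 0.
Solace's profit: π_S = (304 - Q)q_S - (111q_S). Setting ∂π_S/∂q_S = 0: 193 - 2q_S - (q_O + q_F) = 0.
Adding the 3 conditions: 716 − 2Q − 2Q = 0, i.e. Q = 179.
Back-substituting: q_O = (293 − 179) = 114, q_F = (230 − 179) = 51, q_S = (193 − 179) = 14.
Price P = 304 - 179 = 125.
Flint's profit: (125 - 74)·51 = 2601.

2601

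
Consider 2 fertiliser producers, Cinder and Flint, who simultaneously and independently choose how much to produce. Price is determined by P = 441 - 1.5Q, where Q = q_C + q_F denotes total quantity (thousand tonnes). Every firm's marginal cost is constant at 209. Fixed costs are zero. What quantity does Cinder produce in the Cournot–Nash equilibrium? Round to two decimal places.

A representative firm's profit is π_i = q_i(441 - 1.5Q) - 209q_i.
Setting ∂π_i/∂q_i = 0 with rivals' quantities fixed: 232 - 3q_i - (3/2)q_j = 0.
With identical firms every q_j equals q_i, so q_j = q_i and 232 = (9/2)q_i, giving q_i = 464/9.

51.56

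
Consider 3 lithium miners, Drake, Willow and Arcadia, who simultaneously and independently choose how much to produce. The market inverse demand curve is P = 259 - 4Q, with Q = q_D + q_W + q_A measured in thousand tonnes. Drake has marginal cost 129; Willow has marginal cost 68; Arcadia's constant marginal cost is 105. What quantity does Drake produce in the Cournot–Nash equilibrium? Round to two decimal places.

2.81

Drake's profit: π_D = (259 - 4Q)q_D - (129q_D). Setting ∂π_D/∂q_D = 0: 130 - 8q_D - 4(q_W + q_A) = 0.
Willow's first-order condition: 191 - 8q_W - 4(q_D + q_A) = 0.
Arcadia's profit: π_A = (259 - 4Q)q_A - (105q_A). Setting ∂π_A/∂q_A = 0: 154 - 8q_A - 4(q_D + q_W) = 0.
Summing all 3 equations gives 475 − 16Q = 0, hence Q = 475/16.
Back-substituting: q_D = (130 − 475/4)/4 = 45/16, q_W = (191 − 475/4)/4 = 289/16, q_A = (154 − 475/4)/4 = 141/16.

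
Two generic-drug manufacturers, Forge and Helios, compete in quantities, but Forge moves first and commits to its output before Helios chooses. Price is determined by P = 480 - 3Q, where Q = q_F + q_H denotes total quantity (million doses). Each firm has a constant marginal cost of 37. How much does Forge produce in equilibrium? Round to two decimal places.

Solve by backward induction. Given q_F, the follower Helios maximises π_H = (480 - 3q_F - 3q_H)q_H - 37q_H.
Setting the follower's marginal profit to zero, 443 - 3q_F - 6q_H = 0, i.e. q_H = (443 - 3q_F)/6.
The leader anticipates this reaction. Substituting into P = 480 - 3Q gives P = 517/2 - (3/2)q_F, so π_F = (517/2 - (3/2)q_F)q_F - 37q_F.
Leader FOC: 443/2 - 3q_F = 0, so q_F = 443/6.
Then q_H = (443 - 3·(443/6))/6 = 443/12.

73.83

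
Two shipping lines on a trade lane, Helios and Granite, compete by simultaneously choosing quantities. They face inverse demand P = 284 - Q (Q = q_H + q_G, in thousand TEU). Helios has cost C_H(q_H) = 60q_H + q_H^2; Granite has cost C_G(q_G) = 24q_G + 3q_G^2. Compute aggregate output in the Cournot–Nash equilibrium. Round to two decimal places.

75.74

Helios's profit: π_H = (284 - Q)q_H - (60q_H + q_H²). Setting ∂π_H/∂q_H = 0: 224 - 4q_H - (q_G) = 0.
Granite's profit: π_G = (284 - Q)q_G - (24q_G + 3q_G²). Setting ∂π_G/∂q_G = 0: 260 - 8q_G - (q_H) = 0.
So q_H = (224 - q_G)/4 and q_G = (260 - q_H)/8.
Solving the pair: q_H = 1532/31, q_G = 816/31.
Total output Q = 1532/31 + 816/31 = 75.7419.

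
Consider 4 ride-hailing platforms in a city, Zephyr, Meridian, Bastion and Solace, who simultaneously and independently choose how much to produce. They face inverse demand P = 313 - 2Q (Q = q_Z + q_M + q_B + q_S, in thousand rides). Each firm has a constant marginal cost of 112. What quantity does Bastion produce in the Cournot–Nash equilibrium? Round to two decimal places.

Each firm earns π_i = (313 - 2Q)q_i - 112q_i.
Setting ∂π_i/∂q_i = 0 with rivals' quantities fixed: 201 - 4q_i - 2·Σ_{j≠i} q_j = 0.
By symmetry each firm produces the same amount; substituting Σ_{j≠i} q_j = 3q_i yields q_i = 201/10.

20.10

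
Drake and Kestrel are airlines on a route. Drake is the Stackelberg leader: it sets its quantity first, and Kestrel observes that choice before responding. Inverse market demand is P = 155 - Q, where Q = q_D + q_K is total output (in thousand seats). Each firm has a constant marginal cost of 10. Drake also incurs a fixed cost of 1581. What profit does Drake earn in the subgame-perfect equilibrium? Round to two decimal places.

Solve by backward induction. Given q_D, the follower Kestrel maximises π_K = (155 - q_D - q_K)q_K - 10q_K.
∂π_K/∂q_K = 145 - q_D - 2q_K = 0 gives the reaction function q_K = (145 - q_D)/2.
The leader anticipates this reaction. Substituting into P = 155 - Q gives P = 165/2 - (1/2)q_D, so π_D = (165/2 - (1/2)q_D)q_D - 10q_D.
Maximising: ∂π_D/∂q_D = 145/2 - q_D = 0, giving q_D = 145/2.
Then q_K = (145 - 145/2)/2 = 145/4.
Price P = 155 - 435/4 = 185/4.
Drake's profit: (185/4 - 10)·(145/2) - 1581 = 1047.1250.

1047.13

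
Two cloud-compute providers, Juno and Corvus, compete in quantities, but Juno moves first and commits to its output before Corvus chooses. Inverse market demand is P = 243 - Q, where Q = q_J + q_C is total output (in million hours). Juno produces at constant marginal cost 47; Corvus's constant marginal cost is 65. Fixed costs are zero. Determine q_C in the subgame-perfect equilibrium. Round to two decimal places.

35.50

Solve by backward induction. Given q_J, the follower Corvus maximises π_C = (243 - q_J - q_C)q_C - 65q_C.
∂π_C/∂q_C = 178 - q_J - 2q_C = 0 gives the reaction function q_C = (178 - q_J)/2.
Juno substitutes q_C(q_J) into its own profit: π_J = q_J(243 - q_J - (178 - q_J)/2) - 47q_J = (154 - (1/2)q_J)q_J - 47q_J.
Leader FOC: 107 - q_J = 0, so q_J = 107.
Then q_C = (178 - 107)/2 = 71/2.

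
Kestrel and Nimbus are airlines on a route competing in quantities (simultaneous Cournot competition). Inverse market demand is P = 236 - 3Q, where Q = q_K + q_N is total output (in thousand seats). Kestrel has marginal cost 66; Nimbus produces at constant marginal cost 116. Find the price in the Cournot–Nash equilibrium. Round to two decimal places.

139.33

Kestrel's profit: π_K = (236 - 3Q)q_K - (66q_K). Setting ∂π_K/∂q_K = 0: 170 - 6q_K - 3(q_N) = 0.
Nimbus's first-order condition: 120 - 6q_N - 3(q_K) = 0.
Rearranging gives the reaction functions q_K = (170 - 3q_N)/6 and q_N = (120 - 3q_K)/6.
Substituting one into the other gives q_K = 220/9 and q_N = 70/9.
Total output Q = 290/9, so price P = 236 - 3·(290/9) = 418/3.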